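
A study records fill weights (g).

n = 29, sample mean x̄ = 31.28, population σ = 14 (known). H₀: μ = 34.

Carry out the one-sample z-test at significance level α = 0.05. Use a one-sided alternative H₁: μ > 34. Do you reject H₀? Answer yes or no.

reject H₀: no

SE = σ/√n = 14/√29 = 2.5997
z = (x̄−μ₀)/SE = (31.28−34)/2.5997 = -1.0463
p-value (one-sided, H₁ greater) = 0.85228
At α=0.05: p ≥ α → fail to reject H₀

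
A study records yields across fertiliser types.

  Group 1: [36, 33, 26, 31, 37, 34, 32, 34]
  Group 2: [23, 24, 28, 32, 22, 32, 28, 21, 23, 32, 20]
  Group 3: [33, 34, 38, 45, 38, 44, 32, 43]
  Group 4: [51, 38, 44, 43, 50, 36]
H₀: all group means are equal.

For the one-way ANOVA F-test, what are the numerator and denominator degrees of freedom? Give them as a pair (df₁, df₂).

degrees of freedom = [3, 29]

k = 4 groups, N = 33 total
df = (k−1, N−k) = (4−1, 33−4) = (3, 29)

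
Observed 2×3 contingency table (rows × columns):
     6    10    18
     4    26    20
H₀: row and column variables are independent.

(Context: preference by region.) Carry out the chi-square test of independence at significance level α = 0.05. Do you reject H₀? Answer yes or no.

Row totals [34, 50], col totals [10, 36, 38], n=84
χ² = (6−4.05)²/4.05 + (10−14.57)²/14.57 + (18−15.38)²/15.38 + (4−5.95)²/5.95 + (26−21.43)²/21.43 + (20−22.62)²/22.62 = 4.7408
df = 2
p-value (upper-tail) = 0.09345
At α=0.05: p ≥ α → fail to reject H₀

reject H₀: no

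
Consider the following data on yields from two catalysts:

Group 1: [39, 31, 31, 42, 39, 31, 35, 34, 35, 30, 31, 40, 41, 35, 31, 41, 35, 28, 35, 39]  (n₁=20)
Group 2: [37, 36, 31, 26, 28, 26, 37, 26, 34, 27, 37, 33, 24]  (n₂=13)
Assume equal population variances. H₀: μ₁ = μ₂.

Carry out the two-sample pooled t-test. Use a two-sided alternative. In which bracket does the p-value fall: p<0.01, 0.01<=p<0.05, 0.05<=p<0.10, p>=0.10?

x̄₁=35.150, s₁=4.283, n₁=20
x̄₂=30.923, s₂=4.958, n₂=13
s_p² = [19·4.283² + 12·4.958²]/31 = 20.7572
SE = √(s_p²·(1/20+1/13)) = 1.6231
t = (35.150−30.923)/1.6231 = 2.6042
df = 31
p-value (two-sided) = 0.01401
→ bracket: 0.01<=p<0.05

p-value bracket: 0.01<=p<0.05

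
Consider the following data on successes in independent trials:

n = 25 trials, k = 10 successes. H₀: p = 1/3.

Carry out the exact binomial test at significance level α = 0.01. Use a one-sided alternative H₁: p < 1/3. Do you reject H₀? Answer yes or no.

reject H₀: no

Exact binomial: n=25, k=10, p₀=1/3=0.3333
P(X≤10) from Σ C(n,i)·p₀^i·(1−p₀)^(n−i)
p-value (one-sided, H₁ less) = 0.82201
At α=0.01: p ≥ α → fail to reject H₀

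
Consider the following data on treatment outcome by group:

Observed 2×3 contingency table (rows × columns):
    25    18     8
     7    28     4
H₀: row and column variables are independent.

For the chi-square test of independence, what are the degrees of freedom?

degrees of freedom = 2

df = (r−1)(c−1) = (2−1)·(3−1) = 2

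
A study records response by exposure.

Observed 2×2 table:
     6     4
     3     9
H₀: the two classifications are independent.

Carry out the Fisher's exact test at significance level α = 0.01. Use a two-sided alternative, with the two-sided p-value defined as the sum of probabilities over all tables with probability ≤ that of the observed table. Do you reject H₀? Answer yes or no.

reject H₀: no

Margins: r₁=10, r₂=12, c₁=9, c₂=13, n=22
p_obs = C(10,6)·C(12,3)/C(22,9); sum pmf over tables with pmf ≤ p_obs
p-value (two-sided) = 0.19195
At α=0.01: p ≥ α → fail to reject H₀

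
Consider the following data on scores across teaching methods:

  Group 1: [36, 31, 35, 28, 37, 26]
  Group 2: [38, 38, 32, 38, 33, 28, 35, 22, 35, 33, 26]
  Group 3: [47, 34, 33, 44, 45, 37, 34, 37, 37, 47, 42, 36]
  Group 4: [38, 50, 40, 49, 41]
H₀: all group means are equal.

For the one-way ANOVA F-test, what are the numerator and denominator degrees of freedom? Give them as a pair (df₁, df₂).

degrees of freedom = [3, 30]

k = 4 groups, N = 34 total
df = (k−1, N−k) = (4−1, 34−4) = (3, 30)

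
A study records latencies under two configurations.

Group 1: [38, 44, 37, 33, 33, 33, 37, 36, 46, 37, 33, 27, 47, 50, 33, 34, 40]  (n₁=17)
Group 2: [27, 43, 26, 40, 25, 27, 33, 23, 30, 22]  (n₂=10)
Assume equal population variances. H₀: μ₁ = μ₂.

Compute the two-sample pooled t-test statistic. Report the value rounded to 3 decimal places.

test statistic = 3.081

x̄₁=37.529, s₁=6.094, n₁=17
x̄₂=29.600, s₂=7.058, n₂=10
s_p² = [16·6.094² + 9·7.058²]/25 = 41.7054
SE = √(s_p²·(1/17+1/10)) = 2.5737
t = (37.529−29.600)/2.5737 = 3.0810
df = 25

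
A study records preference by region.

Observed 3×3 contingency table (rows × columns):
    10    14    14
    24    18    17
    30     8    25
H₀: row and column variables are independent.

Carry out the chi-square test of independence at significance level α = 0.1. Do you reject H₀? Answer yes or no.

reject H₀: yes

Row totals [38, 59, 63], col totals [64, 40, 56], n=160
χ² = (10−15.20)²/15.20 + (14−9.50)²/9.50 + (14−13.30)²/13.30 + (24−23.60)²/23.60 + (18−14.75)²/14.75 + (17−20.65)²/20.65 + (30−25.20)²/25.20 + (8−15.75)²/15.75 + (25−22.05)²/22.05 = 10.4379
df = 4
p-value (upper-tail) = 0.03366
At α=0.1: p < α → reject H₀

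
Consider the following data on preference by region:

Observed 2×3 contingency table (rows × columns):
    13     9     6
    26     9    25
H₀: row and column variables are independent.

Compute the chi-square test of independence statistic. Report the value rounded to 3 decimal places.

test statistic = 5.004

Row totals [28, 60], col totals [39, 18, 31], n=88
χ² = (13−12.41)²/12.41 + (9−5.73)²/5.73 + (6−9.86)²/9.86 + (26−26.59)²/26.59 + (9−12.27)²/12.27 + (25−21.14)²/21.14 = 5.0038
df = 2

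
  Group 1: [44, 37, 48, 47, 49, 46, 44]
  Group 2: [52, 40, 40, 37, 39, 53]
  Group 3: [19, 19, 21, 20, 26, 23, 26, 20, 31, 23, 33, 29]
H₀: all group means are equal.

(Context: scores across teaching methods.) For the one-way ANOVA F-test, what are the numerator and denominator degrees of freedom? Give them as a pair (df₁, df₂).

degrees of freedom = [2, 22]

k = 3 groups, N = 25 total
df = (k−1, N−k) = (3−1, 25−3) = (2, 22)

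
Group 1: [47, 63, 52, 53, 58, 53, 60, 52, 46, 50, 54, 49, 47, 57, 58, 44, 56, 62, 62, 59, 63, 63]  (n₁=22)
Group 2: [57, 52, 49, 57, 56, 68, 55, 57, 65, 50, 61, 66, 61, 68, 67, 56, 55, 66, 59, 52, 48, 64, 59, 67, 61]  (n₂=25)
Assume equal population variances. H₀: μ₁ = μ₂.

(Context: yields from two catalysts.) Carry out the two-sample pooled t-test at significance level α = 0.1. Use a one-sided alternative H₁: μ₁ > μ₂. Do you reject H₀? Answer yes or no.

x̄₁=54.909, s₁=6.062, n₁=22
x̄₂=59.040, s₂=6.201, n₂=25
s_p² = [21·6.062² + 24·6.201²]/45 = 37.6617
SE = √(s_p²·(1/22+1/25)) = 1.7940
t = (54.909−59.040)/1.7940 = -2.3026
df = 45
p-value (one-sided, H₁ greater) = 0.98701
At α=0.1: p ≥ α → fail to reject H₀

reject H₀: no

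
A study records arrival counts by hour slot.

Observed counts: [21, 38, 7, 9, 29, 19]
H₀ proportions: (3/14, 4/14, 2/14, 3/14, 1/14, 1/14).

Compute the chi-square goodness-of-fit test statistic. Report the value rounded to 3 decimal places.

test statistic = 77.496

n = 123; E_i = n·p_i = [26.36, 35.14, 17.57, 26.36, 8.79, 8.79]
χ² = (21−26.36)²/26.36 + (38−35.14)²/35.14 + (7−17.57)²/17.57 + (9−26.36)²/26.36 + (29−8.79)²/8.79 + (19−8.79)²/8.79 = 77.4959
df = 5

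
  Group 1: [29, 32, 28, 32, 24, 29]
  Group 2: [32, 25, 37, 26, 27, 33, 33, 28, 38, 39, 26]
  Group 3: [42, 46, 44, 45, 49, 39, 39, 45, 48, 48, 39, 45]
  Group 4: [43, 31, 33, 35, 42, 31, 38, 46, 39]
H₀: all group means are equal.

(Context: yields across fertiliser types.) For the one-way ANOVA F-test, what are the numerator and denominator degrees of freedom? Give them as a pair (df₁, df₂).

degrees of freedom = [3, 34]

k = 4 groups, N = 38 total
df = (k−1, N−k) = (4−1, 38−4) = (3, 34)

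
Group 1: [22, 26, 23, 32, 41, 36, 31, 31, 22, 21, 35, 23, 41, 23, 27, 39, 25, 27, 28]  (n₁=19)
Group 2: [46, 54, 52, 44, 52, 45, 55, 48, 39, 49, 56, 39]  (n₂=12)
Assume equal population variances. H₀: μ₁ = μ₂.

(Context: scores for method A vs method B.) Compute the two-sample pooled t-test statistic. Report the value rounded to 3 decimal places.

x̄₁=29.105, s₁=6.641, n₁=19
x̄₂=48.250, s₂=5.817, n₂=12
s_p² = [18·6.641² + 11·5.817²]/29 = 40.2083
SE = √(s_p²·(1/19+1/12)) = 2.3381
t = (29.105−48.250)/2.3381 = -8.1880
df = 29

test statistic = -8.188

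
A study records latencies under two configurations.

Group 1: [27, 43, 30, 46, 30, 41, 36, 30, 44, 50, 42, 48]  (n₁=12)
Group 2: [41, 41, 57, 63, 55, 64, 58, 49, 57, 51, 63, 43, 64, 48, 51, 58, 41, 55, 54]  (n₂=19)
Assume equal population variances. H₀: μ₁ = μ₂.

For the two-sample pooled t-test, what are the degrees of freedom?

df = n₁ + n₂ − 2 = 12 + 19 − 2 = 29

degrees of freedom = 29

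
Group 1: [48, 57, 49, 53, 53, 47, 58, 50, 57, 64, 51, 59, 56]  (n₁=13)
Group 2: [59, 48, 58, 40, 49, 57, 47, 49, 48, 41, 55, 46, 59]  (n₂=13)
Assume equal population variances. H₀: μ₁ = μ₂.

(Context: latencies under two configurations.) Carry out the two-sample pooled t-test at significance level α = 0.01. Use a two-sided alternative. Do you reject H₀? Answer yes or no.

reject H₀: no

x̄₁=54.000, s₁=5.000, n₁=13
x̄₂=50.462, s₂=6.540, n₂=13
s_p² = [12·5.000² + 12·6.540²]/24 = 33.8846
SE = √(s_p²·(1/13+1/13)) = 2.2832
t = (54.000−50.462)/2.2832 = 1.5498
df = 24
p-value (two-sided) = 0.13428
At α=0.01: p ≥ α → fail to reject H₀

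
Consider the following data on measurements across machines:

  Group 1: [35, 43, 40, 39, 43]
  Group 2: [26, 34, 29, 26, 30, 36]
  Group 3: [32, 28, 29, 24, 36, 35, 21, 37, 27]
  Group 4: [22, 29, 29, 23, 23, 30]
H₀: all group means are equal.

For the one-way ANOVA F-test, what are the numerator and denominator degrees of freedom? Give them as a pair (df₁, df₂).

degrees of freedom = [3, 22]

k = 4 groups, N = 26 total
df = (k−1, N−k) = (4−1, 26−4) = (3, 22)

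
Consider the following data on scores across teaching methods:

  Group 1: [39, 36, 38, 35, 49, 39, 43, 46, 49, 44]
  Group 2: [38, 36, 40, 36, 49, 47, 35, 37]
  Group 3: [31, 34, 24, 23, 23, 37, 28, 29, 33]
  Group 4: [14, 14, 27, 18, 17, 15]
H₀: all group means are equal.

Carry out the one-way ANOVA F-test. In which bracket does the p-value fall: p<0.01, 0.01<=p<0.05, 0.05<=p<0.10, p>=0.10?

Group means [41.80, 39.75, 29.11, 17.50], grand mean 33.424
SSB = Σnᵢ(x̄ᵢ−x̄)² = 2710.572; SSW = ΣΣ(x−x̄ᵢ)² = 765.489
MSB = 2710.572/3 = 903.5239; MSW = 765.489/29 = 26.3962
F = MSB/MSW = 34.2294
df = (3, 29)
p-value (upper-tail) = 0.00000
→ bracket: p<0.01

p-value bracket: p<0.01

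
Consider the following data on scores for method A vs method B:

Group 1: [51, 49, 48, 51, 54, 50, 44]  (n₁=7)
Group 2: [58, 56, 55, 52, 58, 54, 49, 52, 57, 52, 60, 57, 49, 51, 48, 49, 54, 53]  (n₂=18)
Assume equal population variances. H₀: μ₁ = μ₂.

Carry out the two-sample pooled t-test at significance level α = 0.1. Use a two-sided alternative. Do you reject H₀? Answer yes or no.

x̄₁=49.571, s₁=3.101, n₁=7
x̄₂=53.556, s₂=3.601, n₂=18
s_p² = [6·3.101² + 17·3.601²]/23 = 12.0939
SE = √(s_p²·(1/7+1/18)) = 1.5491
t = (49.571−53.556)/1.5491 = -2.5720
df = 23
p-value (two-sided) = 0.01704
At α=0.1: p < α → reject H₀

reject H₀: yes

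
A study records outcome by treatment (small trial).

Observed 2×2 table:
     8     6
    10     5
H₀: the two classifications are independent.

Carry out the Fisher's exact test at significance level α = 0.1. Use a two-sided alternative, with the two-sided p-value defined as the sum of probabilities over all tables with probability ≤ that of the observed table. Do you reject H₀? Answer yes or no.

Margins: r₁=14, r₂=15, c₁=18, c₂=11, n=29
p_obs = C(14,8)·C(15,10)/C(29,18); sum pmf over tables with pmf ≤ p_obs
p-value (two-sided) = 0.71038
At α=0.1: p ≥ α → fail to reject H₀

reject H₀: no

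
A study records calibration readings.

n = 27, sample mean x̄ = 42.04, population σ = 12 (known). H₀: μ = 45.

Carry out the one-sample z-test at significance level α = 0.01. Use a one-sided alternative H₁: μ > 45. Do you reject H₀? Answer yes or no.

SE = σ/√n = 12/√27 = 2.3094
z = (x̄−μ₀)/SE = (42.04−45)/2.3094 = -1.2817
p-value (one-sided, H₁ greater) = 0.90003
At α=0.01: p ≥ α → fail to reject H₀

reject H₀: no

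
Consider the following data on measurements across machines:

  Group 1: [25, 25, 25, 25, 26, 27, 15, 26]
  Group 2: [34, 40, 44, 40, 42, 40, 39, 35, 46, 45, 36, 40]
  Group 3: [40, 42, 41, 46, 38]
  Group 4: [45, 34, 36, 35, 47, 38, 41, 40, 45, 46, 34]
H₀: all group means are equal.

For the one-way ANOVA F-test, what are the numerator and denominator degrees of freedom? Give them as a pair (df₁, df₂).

k = 4 groups, N = 36 total
df = (k−1, N−k) = (4−1, 36−4) = (3, 32)

degrees of freedom = [3, 32]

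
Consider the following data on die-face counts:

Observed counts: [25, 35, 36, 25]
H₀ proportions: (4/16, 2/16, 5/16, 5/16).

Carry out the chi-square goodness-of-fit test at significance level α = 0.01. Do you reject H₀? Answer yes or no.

reject H₀: yes

n = 121; E_i = n·p_i = [30.25, 15.12, 37.81, 37.81]
χ² = (25−30.25)²/30.25 + (35−15.12)²/15.12 + (36−37.81)²/37.81 + (25−37.81)²/37.81 = 31.4562
df = 3
p-value (upper-tail) = 0.00000
At α=0.01: p < α → reject H₀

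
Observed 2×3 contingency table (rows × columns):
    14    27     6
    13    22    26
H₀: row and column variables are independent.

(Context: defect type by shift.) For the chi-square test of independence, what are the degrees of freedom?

df = (r−1)(c−1) = (2−1)·(3−1) = 2

degrees of freedom = 2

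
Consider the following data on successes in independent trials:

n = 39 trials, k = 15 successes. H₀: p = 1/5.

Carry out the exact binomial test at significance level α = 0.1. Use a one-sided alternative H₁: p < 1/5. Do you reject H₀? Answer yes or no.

reject H₀: no

Exact binomial: n=39, k=15, p₀=1/5=0.2000
P(X≤15) from Σ C(n,i)·p₀^i·(1−p₀)^(n−i)
p-value (one-sided, H₁ less) = 0.99784
At α=0.1: p ≥ α → fail to reject H₀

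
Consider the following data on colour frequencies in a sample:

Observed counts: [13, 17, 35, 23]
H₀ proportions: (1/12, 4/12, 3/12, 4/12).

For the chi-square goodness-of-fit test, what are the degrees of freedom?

df = k − 1 = 4 − 1 = 3

degrees of freedom = 3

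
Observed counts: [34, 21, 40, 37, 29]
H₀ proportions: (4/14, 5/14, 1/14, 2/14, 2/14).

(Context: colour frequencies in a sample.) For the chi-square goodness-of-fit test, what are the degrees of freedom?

df = k − 1 = 5 − 1 = 4

degrees of freedom = 4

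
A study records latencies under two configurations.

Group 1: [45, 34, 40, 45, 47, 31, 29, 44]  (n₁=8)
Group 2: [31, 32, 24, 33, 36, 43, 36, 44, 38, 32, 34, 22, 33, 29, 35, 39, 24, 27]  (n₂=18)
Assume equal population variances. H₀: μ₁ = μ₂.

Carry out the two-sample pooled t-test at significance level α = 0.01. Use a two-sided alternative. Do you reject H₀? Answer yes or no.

reject H₀: no

x̄₁=39.375, s₁=7.070, n₁=8
x̄₂=32.889, s₂=6.163, n₂=18
s_p² = [7·7.070² + 17·6.163²]/24 = 41.4855
SE = √(s_p²·(1/8+1/18)) = 2.7369
t = (39.375−32.889)/2.7369 = 2.3699
df = 24
p-value (two-sided) = 0.02617
At α=0.01: p ≥ α → fail to reject H₀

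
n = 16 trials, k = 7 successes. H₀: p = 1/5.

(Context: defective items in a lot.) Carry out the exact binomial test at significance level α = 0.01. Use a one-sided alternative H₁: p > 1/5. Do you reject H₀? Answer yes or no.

Exact binomial: n=16, k=7, p₀=1/5=0.2000
P(X≥7) from Σ C(n,i)·p₀^i·(1−p₀)^(n−i)
p-value (one-sided, H₁ greater) = 0.02666
At α=0.01: p ≥ α → fail to reject H₀

reject H₀: no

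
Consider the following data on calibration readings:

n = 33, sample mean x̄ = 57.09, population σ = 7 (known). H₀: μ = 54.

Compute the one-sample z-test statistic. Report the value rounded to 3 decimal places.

SE = σ/√n = 7/√33 = 1.2185
z = (x̄−μ₀)/SE = (57.09−54)/1.2185 = 2.5358

test statistic = 2.536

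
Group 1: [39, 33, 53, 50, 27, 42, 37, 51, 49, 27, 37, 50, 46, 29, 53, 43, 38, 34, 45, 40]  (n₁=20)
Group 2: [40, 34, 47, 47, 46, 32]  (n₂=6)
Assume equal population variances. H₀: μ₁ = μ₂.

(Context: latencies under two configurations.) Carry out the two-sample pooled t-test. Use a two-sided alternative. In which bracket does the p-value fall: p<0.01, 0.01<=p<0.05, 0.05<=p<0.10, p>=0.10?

p-value bracket: p>=0.10

x̄₁=41.150, s₁=8.443, n₁=20
x̄₂=41.000, s₂=6.753, n₂=6
s_p² = [19·8.443² + 5·6.753²]/24 = 65.9396
SE = √(s_p²·(1/20+1/6)) = 3.7798
t = (41.150−41.000)/3.7798 = 0.0397
df = 24
p-value (two-sided) = 0.96867
→ bracket: p>=0.10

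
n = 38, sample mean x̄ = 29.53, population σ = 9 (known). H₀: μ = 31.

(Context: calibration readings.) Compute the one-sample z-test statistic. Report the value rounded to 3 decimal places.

test statistic = -1.007

SE = σ/√n = 9/√38 = 1.4600
z = (x̄−μ₀)/SE = (29.53−31)/1.4600 = -1.0069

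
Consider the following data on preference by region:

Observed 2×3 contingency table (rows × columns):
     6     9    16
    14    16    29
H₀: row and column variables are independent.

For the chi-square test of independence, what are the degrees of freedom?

df = (r−1)(c−1) = (2−1)·(3−1) = 2

degrees of freedom = 2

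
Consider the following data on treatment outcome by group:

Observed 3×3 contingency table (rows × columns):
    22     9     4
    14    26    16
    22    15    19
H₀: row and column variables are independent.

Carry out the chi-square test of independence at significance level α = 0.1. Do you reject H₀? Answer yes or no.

Row totals [35, 56, 56], col totals [58, 50, 39], n=147
χ² = (22−13.81)²/13.81 + (9−11.90)²/11.90 + (4−9.29)²/9.29 + (14−22.10)²/22.10 + (26−19.05)²/19.05 + (16−14.86)²/14.86 + (22−22.10)²/22.10 + (15−19.05)²/19.05 + (19−14.86)²/14.86 = 16.1826
df = 4
p-value (upper-tail) = 0.00278
At α=0.1: p < α → reject H₀

reject H₀: yes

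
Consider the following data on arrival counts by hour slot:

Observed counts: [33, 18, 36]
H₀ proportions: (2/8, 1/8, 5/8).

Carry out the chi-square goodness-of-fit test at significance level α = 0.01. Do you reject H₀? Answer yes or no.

reject H₀: yes

n = 87; E_i = n·p_i = [21.75, 10.88, 54.38]
χ² = (33−21.75)²/21.75 + (18−10.88)²/10.88 + (36−54.38)²/54.38 = 16.6966
df = 2
p-value (upper-tail) = 0.00024
At α=0.01: p < α → reject H₀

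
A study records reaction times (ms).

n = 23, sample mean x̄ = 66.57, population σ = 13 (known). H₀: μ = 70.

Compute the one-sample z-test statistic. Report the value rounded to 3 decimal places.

SE = σ/√n = 13/√23 = 2.7107
z = (x̄−μ₀)/SE = (66.57−70)/2.7107 = -1.2654

test statistic = -1.265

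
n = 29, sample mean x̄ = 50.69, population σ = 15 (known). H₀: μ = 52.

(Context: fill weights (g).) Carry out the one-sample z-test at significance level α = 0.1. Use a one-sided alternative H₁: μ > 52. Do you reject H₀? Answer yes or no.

SE = σ/√n = 15/√29 = 2.7854
z = (x̄−μ₀)/SE = (50.69−52)/2.7854 = -0.4703
p-value (one-sided, H₁ greater) = 0.68093
At α=0.1: p ≥ α → fail to reject H₀

reject H₀: no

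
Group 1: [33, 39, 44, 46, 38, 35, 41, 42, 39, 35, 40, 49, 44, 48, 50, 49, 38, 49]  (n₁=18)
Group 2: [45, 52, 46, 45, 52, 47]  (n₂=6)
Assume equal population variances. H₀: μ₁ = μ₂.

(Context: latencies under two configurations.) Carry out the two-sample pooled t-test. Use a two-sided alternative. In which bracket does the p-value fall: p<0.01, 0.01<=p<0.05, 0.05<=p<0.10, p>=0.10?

x̄₁=42.167, s₁=5.448, n₁=18
x̄₂=47.833, s₂=3.312, n₂=6
s_p² = [17·5.448² + 5·3.312²]/22 = 25.4242
SE = √(s_p²·(1/18+1/6)) = 2.3769
t = (42.167−47.833)/2.3769 = -2.3840
df = 22
p-value (two-sided) = 0.02618
→ bracket: 0.01<=p<0.05

p-value bracket: 0.01<=p<0.05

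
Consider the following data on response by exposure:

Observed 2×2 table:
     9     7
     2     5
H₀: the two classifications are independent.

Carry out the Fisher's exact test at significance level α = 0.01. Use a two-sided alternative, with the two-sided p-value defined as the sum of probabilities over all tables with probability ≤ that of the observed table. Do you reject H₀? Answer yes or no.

Margins: r₁=16, r₂=7, c₁=11, c₂=12, n=23
p_obs = C(16,9)·C(7,2)/C(23,11); sum pmf over tables with pmf ≤ p_obs
p-value (two-sided) = 0.37071
At α=0.01: p ≥ α → fail to reject H₀

reject H₀: no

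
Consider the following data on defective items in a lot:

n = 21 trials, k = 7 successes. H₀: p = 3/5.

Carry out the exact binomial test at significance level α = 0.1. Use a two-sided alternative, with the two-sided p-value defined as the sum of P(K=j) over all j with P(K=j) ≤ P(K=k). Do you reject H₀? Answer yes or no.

reject H₀: yes

Exact binomial: n=21, k=7, p₀=3/5=0.6000
P(X=j) = C(n,j)·p₀^j·(1−p₀)^(n−j); p = Σ P(X=j) over j with P(X=j) ≤ P(X=7)
p-value (two-sided) = 0.02331
At α=0.1: p < α → reject H₀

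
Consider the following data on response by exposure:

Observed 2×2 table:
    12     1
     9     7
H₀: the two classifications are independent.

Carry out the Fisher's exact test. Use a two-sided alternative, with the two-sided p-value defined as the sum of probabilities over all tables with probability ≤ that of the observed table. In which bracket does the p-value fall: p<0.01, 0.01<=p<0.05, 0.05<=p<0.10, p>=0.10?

Margins: r₁=13, r₂=16, c₁=21, c₂=8, n=29
p_obs = C(13,12)·C(16,9)/C(29,21); sum pmf over tables with pmf ≤ p_obs
p-value (two-sided) = 0.04434
→ bracket: 0.01<=p<0.05

p-value bracket: 0.01<=p<0.05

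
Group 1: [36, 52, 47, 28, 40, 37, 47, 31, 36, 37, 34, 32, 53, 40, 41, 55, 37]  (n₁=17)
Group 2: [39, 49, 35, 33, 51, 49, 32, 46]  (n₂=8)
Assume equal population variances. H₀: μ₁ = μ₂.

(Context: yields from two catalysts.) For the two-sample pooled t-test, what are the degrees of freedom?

degrees of freedom = 23

df = n₁ + n₂ − 2 = 17 + 8 − 2 = 23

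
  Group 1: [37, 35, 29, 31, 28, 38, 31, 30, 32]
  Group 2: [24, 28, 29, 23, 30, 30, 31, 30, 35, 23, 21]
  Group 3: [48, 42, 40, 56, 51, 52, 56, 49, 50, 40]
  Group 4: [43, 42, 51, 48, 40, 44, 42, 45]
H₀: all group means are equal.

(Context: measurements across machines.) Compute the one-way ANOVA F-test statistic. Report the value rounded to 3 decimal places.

test statistic = 46.887

Group means [32.33, 27.64, 48.40, 44.38], grand mean 37.737
SSB = Σnᵢ(x̄ᵢ−x̄)² = 2874.548; SSW = ΣΣ(x−x̄ᵢ)² = 694.820
MSB = 2874.548/3 = 958.1827; MSW = 694.820/34 = 20.4359
F = MSB/MSW = 46.8872
df = (3, 34)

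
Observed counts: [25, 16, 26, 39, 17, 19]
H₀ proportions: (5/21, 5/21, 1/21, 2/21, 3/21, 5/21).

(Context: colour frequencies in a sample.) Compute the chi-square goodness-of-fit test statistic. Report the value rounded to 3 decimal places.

test statistic = 121.422

n = 142; E_i = n·p_i = [33.81, 33.81, 6.76, 13.52, 20.29, 33.81]
χ² = (25−33.81)²/33.81 + (16−33.81)²/33.81 + (26−6.76)²/6.76 + (39−13.52)²/13.52 + (17−20.29)²/20.29 + (19−33.81)²/33.81 = 121.4218
df = 5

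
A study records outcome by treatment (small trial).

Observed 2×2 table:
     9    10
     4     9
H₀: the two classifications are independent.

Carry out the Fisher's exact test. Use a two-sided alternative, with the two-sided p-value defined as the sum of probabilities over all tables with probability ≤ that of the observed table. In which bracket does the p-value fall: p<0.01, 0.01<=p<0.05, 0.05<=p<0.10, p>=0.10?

p-value bracket: p>=0.10

Margins: r₁=19, r₂=13, c₁=13, c₂=19, n=32
p_obs = C(19,9)·C(13,4)/C(32,13); sum pmf over tables with pmf ≤ p_obs
p-value (two-sided) = 0.47106
→ bracket: p>=0.10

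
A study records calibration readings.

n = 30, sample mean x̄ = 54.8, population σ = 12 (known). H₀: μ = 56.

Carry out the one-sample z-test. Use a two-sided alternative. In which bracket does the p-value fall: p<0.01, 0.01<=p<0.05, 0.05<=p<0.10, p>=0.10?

p-value bracket: p>=0.10

SE = σ/√n = 12/√30 = 2.1909
z = (x̄−μ₀)/SE = (54.8−56)/2.1909 = -0.5477
p-value (two-sided) = 0.58388
→ bracket: p>=0.10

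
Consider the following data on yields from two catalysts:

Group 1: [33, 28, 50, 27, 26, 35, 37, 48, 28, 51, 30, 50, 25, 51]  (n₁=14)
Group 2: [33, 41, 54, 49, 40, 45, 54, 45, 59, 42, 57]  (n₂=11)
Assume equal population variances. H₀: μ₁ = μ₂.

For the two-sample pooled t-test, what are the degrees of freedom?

degrees of freedom = 23

df = n₁ + n₂ − 2 = 14 + 11 − 2 = 23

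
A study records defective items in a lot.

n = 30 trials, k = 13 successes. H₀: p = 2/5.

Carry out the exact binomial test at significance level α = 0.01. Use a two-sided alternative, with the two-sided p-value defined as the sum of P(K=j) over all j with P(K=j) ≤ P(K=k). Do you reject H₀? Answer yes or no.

reject H₀: no

Exact binomial: n=30, k=13, p₀=2/5=0.4000
P(X=j) = C(n,j)·p₀^j·(1−p₀)^(n−j); p = Σ P(X=j) over j with P(X=j) ≤ P(X=13)
p-value (two-sided) = 0.71301
At α=0.01: p ≥ α → fail to reject H₀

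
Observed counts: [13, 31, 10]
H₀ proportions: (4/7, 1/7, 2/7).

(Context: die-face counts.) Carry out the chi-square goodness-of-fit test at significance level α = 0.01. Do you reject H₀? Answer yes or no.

reject H₀: yes

n = 54; E_i = n·p_i = [30.86, 7.71, 15.43]
χ² = (13−30.86)²/30.86 + (31−7.71)²/7.71 + (10−15.43)²/15.43 = 82.5324
df = 2
p-value (upper-tail) = 0.00000
At α=0.01: p < α → reject H₀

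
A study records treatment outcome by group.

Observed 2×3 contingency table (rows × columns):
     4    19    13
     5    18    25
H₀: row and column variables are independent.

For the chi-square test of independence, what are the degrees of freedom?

degrees of freedom = 2

df = (r−1)(c−1) = (2−1)·(3−1) = 2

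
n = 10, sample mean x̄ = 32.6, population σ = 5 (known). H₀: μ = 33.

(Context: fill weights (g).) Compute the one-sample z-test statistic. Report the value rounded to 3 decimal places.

test statistic = -0.253

SE = σ/√n = 5/√10 = 1.5811
z = (x̄−μ₀)/SE = (32.6−33)/1.5811 = -0.2530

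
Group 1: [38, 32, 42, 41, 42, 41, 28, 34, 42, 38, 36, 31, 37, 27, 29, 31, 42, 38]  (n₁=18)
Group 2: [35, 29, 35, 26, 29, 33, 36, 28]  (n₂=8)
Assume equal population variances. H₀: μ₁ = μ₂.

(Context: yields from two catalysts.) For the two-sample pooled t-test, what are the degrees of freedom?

degrees of freedom = 24

df = n₁ + n₂ − 2 = 18 + 8 − 2 = 24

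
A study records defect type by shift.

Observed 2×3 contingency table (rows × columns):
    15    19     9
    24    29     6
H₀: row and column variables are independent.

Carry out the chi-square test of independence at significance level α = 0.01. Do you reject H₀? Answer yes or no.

Row totals [43, 59], col totals [39, 48, 15], n=102
χ² = (15−16.44)²/16.44 + (19−20.24)²/20.24 + (9−6.32)²/6.32 + (24−22.56)²/22.56 + (29−27.76)²/27.76 + (6−8.68)²/8.68 = 2.3072
df = 2
p-value (upper-tail) = 0.31550
At α=0.01: p ≥ α → fail to reject H₀

reject H₀: no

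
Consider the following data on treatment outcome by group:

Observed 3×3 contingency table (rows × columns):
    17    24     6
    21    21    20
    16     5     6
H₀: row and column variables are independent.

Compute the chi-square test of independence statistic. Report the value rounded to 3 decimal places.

Row totals [47, 62, 27], col totals [54, 50, 32], n=136
χ² = (17−18.66)²/18.66 + (24−17.28)²/17.28 + (6−11.06)²/11.06 + (21−24.62)²/24.62 + (21−22.79)²/22.79 + (20−14.59)²/14.59 + (16−10.72)²/10.72 + (5−9.93)²/9.93 + (6−6.35)²/6.35 = 12.8209
df = 4

test statistic = 12.821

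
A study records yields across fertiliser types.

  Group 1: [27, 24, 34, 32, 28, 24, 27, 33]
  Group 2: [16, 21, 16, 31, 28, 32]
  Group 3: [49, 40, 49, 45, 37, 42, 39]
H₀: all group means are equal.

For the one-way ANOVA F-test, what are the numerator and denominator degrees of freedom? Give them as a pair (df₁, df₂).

degrees of freedom = [2, 18]

k = 3 groups, N = 21 total
df = (k−1, N−k) = (3−1, 21−3) = (2, 18)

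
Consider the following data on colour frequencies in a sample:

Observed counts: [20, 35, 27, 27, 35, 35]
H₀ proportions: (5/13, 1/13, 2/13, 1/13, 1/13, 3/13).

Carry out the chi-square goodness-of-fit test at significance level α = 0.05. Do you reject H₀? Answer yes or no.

n = 179; E_i = n·p_i = [68.85, 13.77, 27.54, 13.77, 13.77, 41.31]
χ² = (20−68.85)²/68.85 + (35−13.77)²/13.77 + (27−27.54)²/27.54 + (27−13.77)²/13.77 + (35−13.77)²/13.77 + (35−41.31)²/41.31 = 113.8147
df = 5
p-value (upper-tail) = 0.00000
At α=0.05: p < α → reject H₀

reject H₀: yes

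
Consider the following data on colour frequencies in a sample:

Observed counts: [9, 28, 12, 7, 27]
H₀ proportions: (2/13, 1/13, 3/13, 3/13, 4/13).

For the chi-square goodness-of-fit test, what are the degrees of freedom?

df = k − 1 = 5 − 1 = 4

degrees of freedom = 4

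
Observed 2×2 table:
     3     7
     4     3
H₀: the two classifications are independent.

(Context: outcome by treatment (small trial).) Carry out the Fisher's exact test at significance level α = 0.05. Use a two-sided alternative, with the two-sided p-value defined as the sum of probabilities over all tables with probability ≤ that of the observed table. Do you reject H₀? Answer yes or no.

reject H₀: no

Margins: r₁=10, r₂=7, c₁=7, c₂=10, n=17
p_obs = C(10,3)·C(7,4)/C(17,7); sum pmf over tables with pmf ≤ p_obs
p-value (two-sided) = 0.34996
At α=0.05: p ≥ α → fail to reject H₀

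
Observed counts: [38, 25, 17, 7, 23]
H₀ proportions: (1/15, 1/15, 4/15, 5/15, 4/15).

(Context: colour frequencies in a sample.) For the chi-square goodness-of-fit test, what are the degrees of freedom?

df = k − 1 = 5 − 1 = 4

degrees of freedom = 4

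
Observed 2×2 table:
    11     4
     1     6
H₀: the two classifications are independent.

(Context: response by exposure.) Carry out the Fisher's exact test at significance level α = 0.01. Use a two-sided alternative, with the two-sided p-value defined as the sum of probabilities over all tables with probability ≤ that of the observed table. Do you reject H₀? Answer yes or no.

Margins: r₁=15, r₂=7, c₁=12, c₂=10, n=22
p_obs = C(15,11)·C(7,1)/C(22,12); sum pmf over tables with pmf ≤ p_obs
p-value (two-sided) = 0.02012
At α=0.01: p ≥ α → fail to reject H₀

reject H₀: no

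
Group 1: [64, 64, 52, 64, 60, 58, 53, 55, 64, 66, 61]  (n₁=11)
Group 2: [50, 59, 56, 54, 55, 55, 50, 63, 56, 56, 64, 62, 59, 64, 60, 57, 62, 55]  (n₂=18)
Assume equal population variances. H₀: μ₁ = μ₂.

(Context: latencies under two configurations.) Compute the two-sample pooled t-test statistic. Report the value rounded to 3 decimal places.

test statistic = 1.424

x̄₁=60.091, s₁=4.929, n₁=11
x̄₂=57.611, s₂=4.313, n₂=18
s_p² = [10·4.929² + 17·4.313²]/27 = 20.7106
SE = √(s_p²·(1/11+1/18)) = 1.7417
t = (60.091−57.611)/1.7417 = 1.4238
df = 27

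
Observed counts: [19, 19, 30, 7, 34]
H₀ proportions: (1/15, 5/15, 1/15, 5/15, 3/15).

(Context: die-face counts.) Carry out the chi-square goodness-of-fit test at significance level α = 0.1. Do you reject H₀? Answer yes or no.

reject H₀: yes

n = 109; E_i = n·p_i = [7.27, 36.33, 7.27, 36.33, 21.80]
χ² = (19−7.27)²/7.27 + (19−36.33)²/36.33 + (30−7.27)²/7.27 + (7−36.33)²/36.33 + (34−21.80)²/21.80 = 128.8440
df = 4
p-value (upper-tail) = 0.00000
At α=0.1: p < α → reject H₀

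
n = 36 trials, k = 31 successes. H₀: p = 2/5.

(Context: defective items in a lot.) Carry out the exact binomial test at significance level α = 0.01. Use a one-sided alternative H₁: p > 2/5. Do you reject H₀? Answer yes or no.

Exact binomial: n=36, k=31, p₀=2/5=0.4000
P(X≥31) from Σ C(n,i)·p₀^i·(1−p₀)^(n−i)
p-value (one-sided, H₁ greater) = 0.00000
At α=0.01: p < α → reject H₀

reject H₀: yes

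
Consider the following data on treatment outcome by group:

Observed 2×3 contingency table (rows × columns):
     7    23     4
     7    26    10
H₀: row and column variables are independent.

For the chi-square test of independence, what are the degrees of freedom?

degrees of freedom = 2

df = (r−1)(c−1) = (2−1)·(3−1) = 2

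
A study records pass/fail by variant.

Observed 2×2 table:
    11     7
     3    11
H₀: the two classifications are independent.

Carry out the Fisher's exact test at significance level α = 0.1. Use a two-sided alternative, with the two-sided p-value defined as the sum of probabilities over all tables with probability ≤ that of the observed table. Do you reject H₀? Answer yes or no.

reject H₀: yes

Margins: r₁=18, r₂=14, c₁=14, c₂=18, n=32
p_obs = C(18,11)·C(14,3)/C(32,14); sum pmf over tables with pmf ≤ p_obs
p-value (two-sided) = 0.03557
At α=0.1: p < α → reject H₀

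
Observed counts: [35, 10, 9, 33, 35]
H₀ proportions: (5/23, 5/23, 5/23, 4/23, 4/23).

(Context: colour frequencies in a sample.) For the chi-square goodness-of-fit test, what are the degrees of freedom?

degrees of freedom = 4

df = k − 1 = 5 − 1 = 4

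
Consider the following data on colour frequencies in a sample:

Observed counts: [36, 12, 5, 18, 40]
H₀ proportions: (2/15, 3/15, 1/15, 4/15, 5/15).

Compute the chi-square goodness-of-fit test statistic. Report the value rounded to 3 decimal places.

test statistic = 40.622

n = 111; E_i = n·p_i = [14.80, 22.20, 7.40, 29.60, 37.00]
χ² = (36−14.80)²/14.80 + (12−22.20)²/22.20 + (5−7.40)²/7.40 + (18−29.60)²/29.60 + (40−37.00)²/37.00 = 40.6216
df = 4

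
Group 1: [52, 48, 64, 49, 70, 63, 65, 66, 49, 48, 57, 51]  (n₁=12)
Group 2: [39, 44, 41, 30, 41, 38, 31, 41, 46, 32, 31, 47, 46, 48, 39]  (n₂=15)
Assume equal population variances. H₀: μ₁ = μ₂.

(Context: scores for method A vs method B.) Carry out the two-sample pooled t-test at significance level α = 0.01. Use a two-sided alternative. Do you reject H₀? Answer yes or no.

reject H₀: yes

x̄₁=56.833, s₁=8.255, n₁=12
x̄₂=39.600, s₂=6.174, n₂=15
s_p² = [11·8.255² + 14·6.174²]/25 = 51.3307
SE = √(s_p²·(1/12+1/15)) = 2.7748
t = (56.833−39.600)/2.7748 = 6.2106
df = 25
p-value (two-sided) = 0.00000
At α=0.01: p < α → reject H₀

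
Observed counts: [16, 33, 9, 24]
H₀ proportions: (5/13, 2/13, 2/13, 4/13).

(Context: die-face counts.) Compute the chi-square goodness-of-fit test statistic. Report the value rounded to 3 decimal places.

n = 82; E_i = n·p_i = [31.54, 12.62, 12.62, 25.23]
χ² = (16−31.54)²/31.54 + (33−12.62)²/12.62 + (9−12.62)²/12.62 + (24−25.23)²/25.23 = 41.6902
df = 3

test statistic = 41.690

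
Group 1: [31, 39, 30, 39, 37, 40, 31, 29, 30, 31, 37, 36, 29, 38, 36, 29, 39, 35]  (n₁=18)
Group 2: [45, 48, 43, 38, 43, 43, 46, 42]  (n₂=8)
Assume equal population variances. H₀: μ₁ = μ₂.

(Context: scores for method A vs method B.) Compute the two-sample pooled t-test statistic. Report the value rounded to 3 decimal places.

test statistic = -5.725

x̄₁=34.222, s₁=4.110, n₁=18
x̄₂=43.500, s₂=2.976, n₂=8
s_p² = [17·4.110² + 7·2.976²]/24 = 14.5463
SE = √(s_p²·(1/18+1/8)) = 1.6206
t = (34.222−43.500)/1.6206 = -5.7248
df = 24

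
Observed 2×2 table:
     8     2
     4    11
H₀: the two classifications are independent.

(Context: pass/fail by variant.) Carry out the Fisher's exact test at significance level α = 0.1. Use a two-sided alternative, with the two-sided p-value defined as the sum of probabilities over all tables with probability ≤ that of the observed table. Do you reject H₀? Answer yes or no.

Margins: r₁=10, r₂=15, c₁=12, c₂=13, n=25
p_obs = C(10,8)·C(15,4)/C(25,12); sum pmf over tables with pmf ≤ p_obs
p-value (two-sided) = 0.01542
At α=0.1: p < α → reject H₀

reject H₀: yes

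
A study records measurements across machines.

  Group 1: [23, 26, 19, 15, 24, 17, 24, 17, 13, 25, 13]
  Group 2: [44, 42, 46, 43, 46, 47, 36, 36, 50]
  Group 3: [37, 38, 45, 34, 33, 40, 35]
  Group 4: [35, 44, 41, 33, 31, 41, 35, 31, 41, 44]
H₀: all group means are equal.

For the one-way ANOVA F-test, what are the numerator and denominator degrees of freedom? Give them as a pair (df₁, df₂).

degrees of freedom = [3, 33]

k = 4 groups, N = 37 total
df = (k−1, N−k) = (4−1, 37−4) = (3, 33)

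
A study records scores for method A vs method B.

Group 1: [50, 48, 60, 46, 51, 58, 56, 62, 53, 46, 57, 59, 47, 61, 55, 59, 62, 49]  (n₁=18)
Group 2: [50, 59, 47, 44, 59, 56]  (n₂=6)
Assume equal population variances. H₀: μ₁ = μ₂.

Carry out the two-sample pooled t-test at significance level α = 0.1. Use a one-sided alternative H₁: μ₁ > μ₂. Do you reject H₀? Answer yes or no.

reject H₀: no

x̄₁=54.389, s₁=5.710, n₁=18
x̄₂=52.500, s₂=6.411, n₂=6
s_p² = [17·5.710² + 5·6.411²]/22 = 34.5354
SE = √(s_p²·(1/18+1/6)) = 2.7703
t = (54.389−52.500)/2.7703 = 0.6818
df = 22
p-value (one-sided, H₁ greater) = 0.25123
At α=0.1: p ≥ α → fail to reject H₀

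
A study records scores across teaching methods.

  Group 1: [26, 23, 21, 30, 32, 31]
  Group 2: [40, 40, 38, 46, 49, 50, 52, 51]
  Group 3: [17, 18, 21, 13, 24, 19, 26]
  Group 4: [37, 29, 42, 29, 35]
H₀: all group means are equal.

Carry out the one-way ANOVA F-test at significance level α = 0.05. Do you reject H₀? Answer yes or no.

reject H₀: yes

Group means [27.17, 45.75, 19.71, 34.40], grand mean 32.269
SSB = Σnᵢ(x̄ᵢ−x̄)² = 2736.153; SSW = ΣΣ(x−x̄ᵢ)² = 562.962
MSB = 2736.153/3 = 912.0512; MSW = 562.962/22 = 25.5892
F = MSB/MSW = 35.6421
df = (3, 22)
p-value (upper-tail) = 0.00000
At α=0.05: p < α → reject H₀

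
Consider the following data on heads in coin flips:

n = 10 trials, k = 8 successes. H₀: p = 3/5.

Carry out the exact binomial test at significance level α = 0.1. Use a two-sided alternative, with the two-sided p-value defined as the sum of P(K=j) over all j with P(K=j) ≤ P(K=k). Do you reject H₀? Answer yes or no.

reject H₀: no

Exact binomial: n=10, k=8, p₀=3/5=0.6000
P(X=j) = C(n,j)·p₀^j·(1−p₀)^(n−j); p = Σ P(X=j) over j with P(X=j) ≤ P(X=8)
p-value (two-sided) = 0.33353
At α=0.1: p ≥ α → fail to reject H₀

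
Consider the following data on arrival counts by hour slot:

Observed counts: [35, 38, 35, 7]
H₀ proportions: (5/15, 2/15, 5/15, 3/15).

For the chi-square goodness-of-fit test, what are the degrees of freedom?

df = k − 1 = 4 − 1 = 3

degrees of freedom = 3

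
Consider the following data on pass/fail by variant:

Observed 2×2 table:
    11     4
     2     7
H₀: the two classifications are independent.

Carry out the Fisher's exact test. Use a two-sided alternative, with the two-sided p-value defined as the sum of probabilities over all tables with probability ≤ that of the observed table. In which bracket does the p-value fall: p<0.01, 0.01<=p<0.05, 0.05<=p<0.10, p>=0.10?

p-value bracket: 0.01<=p<0.05

Margins: r₁=15, r₂=9, c₁=13, c₂=11, n=24
p_obs = C(15,11)·C(9,2)/C(24,13); sum pmf over tables with pmf ≤ p_obs
p-value (two-sided) = 0.03274
→ bracket: 0.01<=p<0.05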